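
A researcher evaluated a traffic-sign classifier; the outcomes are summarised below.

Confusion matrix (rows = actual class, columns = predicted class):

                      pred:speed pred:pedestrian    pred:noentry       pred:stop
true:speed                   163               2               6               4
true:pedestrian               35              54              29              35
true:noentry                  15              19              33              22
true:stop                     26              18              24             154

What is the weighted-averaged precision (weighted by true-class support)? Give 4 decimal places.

Per-class precision (TP/(TP+FP)):
  speed: TP=163, FP=35+15+26=76 → 163/239 = 0.68201
  pedestrian: TP=54, FP=2+19+18=39 → 54/93 = 0.58065
  noentry: TP=33, FP=6+29+24=59 → 33/92 = 0.35870
  stop: TP=154, FP=4+35+22=61 → 154/215 = 0.71628
Weighted-precision = Σ (supportᵢ/N)·precisionᵢ with N=639: (175/639)·0.68201 + (153/639)·0.58065 + (89/639)·0.35870 + (222/639)·0.71628 = 0.6246

0.6246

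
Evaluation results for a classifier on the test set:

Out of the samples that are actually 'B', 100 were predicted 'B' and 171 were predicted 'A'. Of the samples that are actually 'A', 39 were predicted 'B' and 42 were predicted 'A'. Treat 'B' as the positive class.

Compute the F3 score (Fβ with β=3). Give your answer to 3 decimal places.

0.388

Fβ = (1+β²)·TP / ((1+β²)·TP + β²·FN + FP), with β²=9
= 10·100 / (10·100 + 9·171 + 39) = 0.388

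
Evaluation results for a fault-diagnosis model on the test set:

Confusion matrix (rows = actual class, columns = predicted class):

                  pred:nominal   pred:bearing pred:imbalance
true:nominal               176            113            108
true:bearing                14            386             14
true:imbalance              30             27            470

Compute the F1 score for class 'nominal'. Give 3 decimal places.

0.571

F1 score = 2·TP/(2·TP+FP+FN).
nominal: TP=176, FP=14+30=44, FN=113+108=221 → 352/617 = 0.5705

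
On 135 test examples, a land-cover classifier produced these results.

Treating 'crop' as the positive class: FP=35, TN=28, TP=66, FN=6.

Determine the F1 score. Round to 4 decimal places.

0.7630

Precision = TP/(TP+FP) = 66/101 = 0.6535
Recall = TP/(TP+FN) = 66/72 = 0.9167
F1 = 2·TP/(2·TP+FP+FN) = 132/173 = 0.7630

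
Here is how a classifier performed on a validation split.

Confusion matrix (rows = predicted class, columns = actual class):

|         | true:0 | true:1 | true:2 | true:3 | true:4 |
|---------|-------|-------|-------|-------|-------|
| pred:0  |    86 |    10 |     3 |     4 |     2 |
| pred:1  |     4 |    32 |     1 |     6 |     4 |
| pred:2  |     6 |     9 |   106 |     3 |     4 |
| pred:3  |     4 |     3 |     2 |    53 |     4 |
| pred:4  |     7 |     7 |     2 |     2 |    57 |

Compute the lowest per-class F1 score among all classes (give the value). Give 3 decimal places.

Per-class F1 score (2·TP/(2·TP+FP+FN)):
  0: TP=86, FP=10+3+4+2=19, FN=4+6+4+7=21 → 172/212 = 0.8113
  1: TP=32, FP=4+1+6+4=15, FN=10+9+3+7=29 → 64/108 = 0.5926
  2: TP=106, FP=6+9+3+4=22, FN=3+1+2+2=8 → 212/242 = 0.8760
  3: TP=53, FP=4+3+2+4=13, FN=4+6+3+2=15 → 106/134 = 0.7910
  4: TP=57, FP=7+7+2+2=18, FN=2+4+4+4=14 → 114/146 = 0.7808
Lowest is class '1' with F1 score = 0.593.

0.593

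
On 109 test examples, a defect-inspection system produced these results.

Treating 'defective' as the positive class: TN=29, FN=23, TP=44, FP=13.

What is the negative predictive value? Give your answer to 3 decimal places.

0.558

NPV = TN/(TN+FN) = 29/(29+23) = 0.558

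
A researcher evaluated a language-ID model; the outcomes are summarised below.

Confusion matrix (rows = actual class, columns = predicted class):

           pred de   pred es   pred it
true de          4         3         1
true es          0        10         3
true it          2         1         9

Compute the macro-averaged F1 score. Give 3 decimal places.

0.677

Per-class F1 score (2·TP/(2·TP+FP+FN)):
  de: TP=4, FP=0+2=2, FN=3+1=4 → 8/14 = 0.5714
  es: TP=10, FP=3+1=4, FN=0+3=3 → 20/27 = 0.7407
  it: TP=9, FP=1+3=4, FN=2+1=3 → 18/25 = 0.7200
Macro-F1 score = mean = (0.5714 + 0.7407 + 0.7200) / 3 = 0.677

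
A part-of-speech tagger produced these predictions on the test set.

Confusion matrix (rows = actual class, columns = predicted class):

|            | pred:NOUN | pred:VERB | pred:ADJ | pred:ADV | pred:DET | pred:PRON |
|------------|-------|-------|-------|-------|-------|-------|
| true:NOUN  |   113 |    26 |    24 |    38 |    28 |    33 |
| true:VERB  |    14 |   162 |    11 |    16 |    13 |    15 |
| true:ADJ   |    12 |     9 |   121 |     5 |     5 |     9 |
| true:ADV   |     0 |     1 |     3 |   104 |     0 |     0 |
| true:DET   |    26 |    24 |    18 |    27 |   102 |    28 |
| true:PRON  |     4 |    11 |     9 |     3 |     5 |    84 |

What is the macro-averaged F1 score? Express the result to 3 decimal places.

Per-class F1 score (2·TP/(2·TP+FP+FN)):
  NOUN: TP=113, FP=14+12+0+26+4=56, FN=26+24+38+28+33=149 → 226/431 = 0.5244
  VERB: TP=162, FP=26+9+1+24+11=71, FN=14+11+16+13+15=69 → 324/464 = 0.6983
  ADJ: TP=121, FP=24+11+3+18+9=65, FN=12+9+5+5+9=40 → 242/347 = 0.6974
  ADV: TP=104, FP=38+16+5+27+3=89, FN=0+1+3+0+0=4 → 208/301 = 0.6910
  DET: TP=102, FP=28+13+5+0+5=51, FN=26+24+18+27+28=123 → 204/378 = 0.5397
  PRON: TP=84, FP=33+15+9+0+28=85, FN=4+11+9+3+5=32 → 168/285 = 0.5895
Macro-F1 score = mean = (0.5244 + 0.6983 + 0.6974 + 0.6910 + 0.5397 + 0.5895) / 6 = 0.623

0.623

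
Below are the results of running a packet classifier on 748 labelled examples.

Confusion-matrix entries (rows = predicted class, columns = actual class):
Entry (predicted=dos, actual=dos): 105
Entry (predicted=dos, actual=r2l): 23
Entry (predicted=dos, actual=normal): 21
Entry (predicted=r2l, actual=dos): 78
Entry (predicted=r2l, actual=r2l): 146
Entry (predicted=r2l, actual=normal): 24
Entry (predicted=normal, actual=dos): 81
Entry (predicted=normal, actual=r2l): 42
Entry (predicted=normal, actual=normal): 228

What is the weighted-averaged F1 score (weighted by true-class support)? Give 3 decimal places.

0.626

Per-class F1 score (2·TP/(2·TP+FP+FN)):
  dos: TP=105, FP=23+21=44, FN=78+81=159 → 210/413 = 0.5085
  r2l: TP=146, FP=78+24=102, FN=23+42=65 → 292/459 = 0.6362
  normal: TP=228, FP=81+42=123, FN=21+24=45 → 456/624 = 0.7308
Weighted-F1 score = Σ (supportᵢ/N)·F1 scoreᵢ with N=748: (264/748)·0.5085 + (211/748)·0.6362 + (273/748)·0.7308 = 0.626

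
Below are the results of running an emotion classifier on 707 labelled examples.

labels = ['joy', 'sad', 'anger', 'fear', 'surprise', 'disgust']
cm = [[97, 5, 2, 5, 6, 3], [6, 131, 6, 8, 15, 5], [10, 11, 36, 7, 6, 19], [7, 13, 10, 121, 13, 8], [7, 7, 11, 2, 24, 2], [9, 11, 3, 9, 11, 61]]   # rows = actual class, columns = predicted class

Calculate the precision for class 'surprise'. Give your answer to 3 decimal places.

0.320

precision = TP/(TP+FP).
surprise: TP=24, FP=6+15+6+13+11=51 → 24/75 = 0.3200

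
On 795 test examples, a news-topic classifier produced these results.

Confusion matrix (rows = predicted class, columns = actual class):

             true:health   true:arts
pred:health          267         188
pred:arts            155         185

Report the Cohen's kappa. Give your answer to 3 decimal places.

Observed agreement pₒ = trace/N = 452/795 = 0.5686
Expected agreement pₑ = Σ (rowᵢ·colᵢ)/N² = (422·455 + 373·340)/795² = 0.5045
κ = (pₒ − pₑ)/(1 − pₑ) = (0.5686 − 0.5045)/(1 − 0.5045) = 0.129

0.129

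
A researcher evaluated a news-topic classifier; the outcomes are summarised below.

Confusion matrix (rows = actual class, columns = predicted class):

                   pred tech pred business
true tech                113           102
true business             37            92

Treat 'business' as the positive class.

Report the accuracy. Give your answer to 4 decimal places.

0.5959

Accuracy = (TP+TN)/N = (92+113)/344 = 0.5959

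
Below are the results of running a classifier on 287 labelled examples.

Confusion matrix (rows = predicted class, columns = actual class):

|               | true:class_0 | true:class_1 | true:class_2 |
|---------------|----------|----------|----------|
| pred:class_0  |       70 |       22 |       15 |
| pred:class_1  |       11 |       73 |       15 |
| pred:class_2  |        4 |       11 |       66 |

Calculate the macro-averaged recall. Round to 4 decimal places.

0.7332

Per-class recall (TP/(TP+FN)):
  class_0: TP=70, FN=11+4=15 → 70/85 = 0.82353
  class_1: TP=73, FN=22+11=33 → 73/106 = 0.68868
  class_2: TP=66, FN=15+15=30 → 66/96 = 0.68750
Macro-recall = mean = (0.82353 + 0.68868 + 0.68750) / 3 = 0.7332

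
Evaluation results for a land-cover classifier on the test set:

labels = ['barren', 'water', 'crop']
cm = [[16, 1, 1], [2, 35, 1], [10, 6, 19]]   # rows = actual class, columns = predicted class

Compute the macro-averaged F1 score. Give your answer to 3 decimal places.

0.750

Per-class F1 score (2·TP/(2·TP+FP+FN)):
  barren: TP=16, FP=2+10=12, FN=1+1=2 → 32/46 = 0.6957
  water: TP=35, FP=1+6=7, FN=2+1=3 → 70/80 = 0.8750
  crop: TP=19, FP=1+1=2, FN=10+6=16 → 38/56 = 0.6786
Macro-F1 score = mean = (0.6957 + 0.8750 + 0.6786) / 3 = 0.750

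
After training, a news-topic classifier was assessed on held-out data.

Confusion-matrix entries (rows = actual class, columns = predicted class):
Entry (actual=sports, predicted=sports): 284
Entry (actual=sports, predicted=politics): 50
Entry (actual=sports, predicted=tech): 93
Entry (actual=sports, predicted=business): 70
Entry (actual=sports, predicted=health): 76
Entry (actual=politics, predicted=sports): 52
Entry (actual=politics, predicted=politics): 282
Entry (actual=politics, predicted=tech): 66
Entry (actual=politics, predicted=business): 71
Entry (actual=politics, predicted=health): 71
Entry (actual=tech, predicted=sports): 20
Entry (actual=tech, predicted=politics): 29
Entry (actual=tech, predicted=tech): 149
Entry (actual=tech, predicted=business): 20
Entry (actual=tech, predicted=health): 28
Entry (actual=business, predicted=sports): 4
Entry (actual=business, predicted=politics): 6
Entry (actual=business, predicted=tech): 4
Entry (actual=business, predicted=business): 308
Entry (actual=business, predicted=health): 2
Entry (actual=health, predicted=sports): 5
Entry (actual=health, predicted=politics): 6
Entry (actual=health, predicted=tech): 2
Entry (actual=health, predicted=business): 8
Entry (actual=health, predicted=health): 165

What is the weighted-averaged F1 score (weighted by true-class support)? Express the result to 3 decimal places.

Per-class F1 score (2·TP/(2·TP+FP+FN)):
  sports: TP=284, FP=52+20+4+5=81, FN=50+93+70+76=289 → 568/938 = 0.6055
  politics: TP=282, FP=50+29+6+6=91, FN=52+66+71+71=260 → 564/915 = 0.6164
  tech: TP=149, FP=93+66+4+2=165, FN=20+29+20+28=97 → 298/560 = 0.5321
  business: TP=308, FP=70+71+20+8=169, FN=4+6+4+2=16 → 616/801 = 0.7690
  health: TP=165, FP=76+71+28+2=177, FN=5+6+2+8=21 → 330/528 = 0.6250
Weighted-F1 score = Σ (supportᵢ/N)·F1 scoreᵢ with N=1871: (573/1871)·0.6055 + (542/1871)·0.6164 + (246/1871)·0.5321 + (324/1871)·0.7690 + (186/1871)·0.6250 = 0.629

0.629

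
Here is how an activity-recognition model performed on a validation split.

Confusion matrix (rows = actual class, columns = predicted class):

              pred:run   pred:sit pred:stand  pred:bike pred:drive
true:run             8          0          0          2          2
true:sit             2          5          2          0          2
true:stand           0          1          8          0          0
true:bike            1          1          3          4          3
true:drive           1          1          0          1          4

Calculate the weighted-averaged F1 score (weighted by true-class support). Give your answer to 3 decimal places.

Per-class F1 score (2·TP/(2·TP+FP+FN)):
  run: TP=8, FP=2+0+1+1=4, FN=0+0+2+2=4 → 16/24 = 0.6667
  sit: TP=5, FP=0+1+1+1=3, FN=2+2+0+2=6 → 10/19 = 0.5263
  stand: TP=8, FP=0+2+3+0=5, FN=0+1+0+0=1 → 16/22 = 0.7273
  bike: TP=4, FP=2+0+0+1=3, FN=1+1+3+3=8 → 8/19 = 0.4211
  drive: TP=4, FP=2+2+0+3=7, FN=1+1+0+1=3 → 8/18 = 0.4444
Weighted-F1 score = Σ (supportᵢ/N)·F1 scoreᵢ with N=51: (12/51)·0.6667 + (11/51)·0.5263 + (9/51)·0.7273 + (12/51)·0.4211 + (7/51)·0.4444 = 0.559

0.559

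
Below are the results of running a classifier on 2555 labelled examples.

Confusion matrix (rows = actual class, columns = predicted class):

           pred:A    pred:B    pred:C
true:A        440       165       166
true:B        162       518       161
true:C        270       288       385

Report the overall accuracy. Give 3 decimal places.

Accuracy = trace / total = (440+518+385=1343) / 2555 = 1343/2555 = 0.526

0.526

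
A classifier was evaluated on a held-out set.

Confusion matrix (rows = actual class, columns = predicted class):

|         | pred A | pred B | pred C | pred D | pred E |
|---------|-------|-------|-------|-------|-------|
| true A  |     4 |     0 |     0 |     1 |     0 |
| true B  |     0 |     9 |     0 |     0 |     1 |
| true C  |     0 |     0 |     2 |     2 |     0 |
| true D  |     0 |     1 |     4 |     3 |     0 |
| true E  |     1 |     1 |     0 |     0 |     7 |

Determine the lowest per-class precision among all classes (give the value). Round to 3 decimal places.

Per-class precision (TP/(TP+FP)):
  A: TP=4, FP=0+0+0+1=1 → 4/5 = 0.8000
  B: TP=9, FP=0+0+1+1=2 → 9/11 = 0.8182
  C: TP=2, FP=0+0+4+0=4 → 2/6 = 0.3333
  D: TP=3, FP=1+0+2+0=3 → 3/6 = 0.5000
  E: TP=7, FP=0+1+0+0=1 → 7/8 = 0.8750
Lowest is class 'C' with precision = 0.333.

0.333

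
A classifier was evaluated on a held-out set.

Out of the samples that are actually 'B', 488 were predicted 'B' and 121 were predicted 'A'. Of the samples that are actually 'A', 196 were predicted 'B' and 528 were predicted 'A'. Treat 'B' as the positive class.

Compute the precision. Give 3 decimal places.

Precision = TP/(TP+FP) = 488/(488+196) = 488/684 = 0.713

0.713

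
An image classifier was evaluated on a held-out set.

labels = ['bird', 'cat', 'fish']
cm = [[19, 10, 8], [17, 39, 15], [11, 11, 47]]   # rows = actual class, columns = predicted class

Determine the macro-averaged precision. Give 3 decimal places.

0.575

Per-class precision (TP/(TP+FP)):
  bird: TP=19, FP=17+11=28 → 19/47 = 0.4043
  cat: TP=39, FP=10+11=21 → 39/60 = 0.6500
  fish: TP=47, FP=8+15=23 → 47/70 = 0.6714
Macro-precision = mean = (0.4043 + 0.6500 + 0.6714) / 3 = 0.575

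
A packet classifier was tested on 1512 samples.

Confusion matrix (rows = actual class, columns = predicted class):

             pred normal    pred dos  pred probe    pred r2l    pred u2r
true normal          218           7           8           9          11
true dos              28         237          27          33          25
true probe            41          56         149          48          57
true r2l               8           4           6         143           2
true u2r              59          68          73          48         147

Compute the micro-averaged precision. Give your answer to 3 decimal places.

Micro-averaging pools counts across classes: ΣTP=894, ΣFP=618, ΣFN=618.
Micro-precision = TP/(TP+FP) on pooled counts = 0.591 (equals overall accuracy in single-label multiclass).

0.591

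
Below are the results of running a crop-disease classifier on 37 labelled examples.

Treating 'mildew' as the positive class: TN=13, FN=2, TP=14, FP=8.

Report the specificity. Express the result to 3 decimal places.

0.619

Specificity = TN/(TN+FP) = 13/(13+8) = 0.619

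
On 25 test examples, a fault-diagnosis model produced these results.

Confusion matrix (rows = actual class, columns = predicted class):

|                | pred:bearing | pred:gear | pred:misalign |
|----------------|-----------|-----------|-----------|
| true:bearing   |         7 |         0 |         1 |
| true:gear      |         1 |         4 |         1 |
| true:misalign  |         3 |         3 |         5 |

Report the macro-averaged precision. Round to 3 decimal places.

Per-class precision (TP/(TP+FP)):
  bearing: TP=7, FP=1+3=4 → 7/11 = 0.6364
  gear: TP=4, FP=0+3=3 → 4/7 = 0.5714
  misalign: TP=5, FP=1+1=2 → 5/7 = 0.7143
Macro-precision = mean = (0.6364 + 0.5714 + 0.7143) / 3 = 0.641

0.641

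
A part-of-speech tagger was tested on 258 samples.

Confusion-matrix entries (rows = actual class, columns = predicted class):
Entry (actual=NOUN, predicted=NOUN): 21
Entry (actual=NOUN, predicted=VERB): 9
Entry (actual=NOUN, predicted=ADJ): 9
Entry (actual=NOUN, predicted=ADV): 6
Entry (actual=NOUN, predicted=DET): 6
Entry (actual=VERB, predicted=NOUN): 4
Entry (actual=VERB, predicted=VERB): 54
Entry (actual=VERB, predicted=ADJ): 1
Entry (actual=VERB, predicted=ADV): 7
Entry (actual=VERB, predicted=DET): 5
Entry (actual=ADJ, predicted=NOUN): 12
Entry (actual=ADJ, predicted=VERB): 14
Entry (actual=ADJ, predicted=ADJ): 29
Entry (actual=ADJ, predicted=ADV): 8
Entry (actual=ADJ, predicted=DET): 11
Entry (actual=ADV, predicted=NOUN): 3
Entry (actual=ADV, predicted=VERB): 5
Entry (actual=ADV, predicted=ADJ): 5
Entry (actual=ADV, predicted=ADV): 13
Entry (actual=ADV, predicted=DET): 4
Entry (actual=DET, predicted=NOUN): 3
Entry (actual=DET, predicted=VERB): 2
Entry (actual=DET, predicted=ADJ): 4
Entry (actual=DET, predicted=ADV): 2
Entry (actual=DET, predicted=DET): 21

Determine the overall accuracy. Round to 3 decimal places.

Accuracy = trace / total = (21+54+29+13+21=138) / 258 = 138/258 = 0.535

0.535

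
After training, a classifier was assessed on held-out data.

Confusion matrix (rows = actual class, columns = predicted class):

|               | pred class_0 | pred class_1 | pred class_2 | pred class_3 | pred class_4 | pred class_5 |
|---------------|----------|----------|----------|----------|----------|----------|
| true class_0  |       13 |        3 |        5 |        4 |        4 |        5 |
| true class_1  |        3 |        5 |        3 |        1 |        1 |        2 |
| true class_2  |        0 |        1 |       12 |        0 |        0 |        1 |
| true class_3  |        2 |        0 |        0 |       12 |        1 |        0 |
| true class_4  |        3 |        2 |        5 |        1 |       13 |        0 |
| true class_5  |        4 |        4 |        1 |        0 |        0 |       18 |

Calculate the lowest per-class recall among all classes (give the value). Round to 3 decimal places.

Per-class recall (TP/(TP+FN)):
  class_0: TP=13, FN=3+5+4+4+5=21 → 13/34 = 0.3824
  class_1: TP=5, FN=3+3+1+1+2=10 → 5/15 = 0.3333
  class_2: TP=12, FN=0+1+0+0+1=2 → 12/14 = 0.8571
  class_3: TP=12, FN=2+0+0+1+0=3 → 12/15 = 0.8000
  class_4: TP=13, FN=3+2+5+1+0=11 → 13/24 = 0.5417
  class_5: TP=18, FN=4+4+1+0+0=9 → 18/27 = 0.6667
Lowest is class 'class_1' with recall = 0.333.

0.333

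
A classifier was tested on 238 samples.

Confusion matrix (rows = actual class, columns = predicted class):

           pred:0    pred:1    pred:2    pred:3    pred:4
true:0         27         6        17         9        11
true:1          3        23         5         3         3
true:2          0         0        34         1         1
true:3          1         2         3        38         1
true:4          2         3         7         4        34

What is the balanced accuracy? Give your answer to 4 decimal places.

Balanced accuracy = mean of per-class recall.
  0: recall = 27/70 = 0.38571
  1: recall = 23/37 = 0.62162
  2: recall = 34/36 = 0.94444
  3: recall = 38/45 = 0.84444
  4: recall = 34/50 = 0.68000
Mean = (0.38571 + 0.62162 + 0.94444 + 0.84444 + 0.68000) / 5 = 0.6952

0.6952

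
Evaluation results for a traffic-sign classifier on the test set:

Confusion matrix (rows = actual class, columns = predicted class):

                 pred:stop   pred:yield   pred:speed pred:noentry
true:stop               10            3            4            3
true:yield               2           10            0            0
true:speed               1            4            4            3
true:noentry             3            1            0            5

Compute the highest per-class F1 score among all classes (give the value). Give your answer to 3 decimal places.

0.667

Per-class F1 score (2·TP/(2·TP+FP+FN)):
  stop: TP=10, FP=2+1+3=6, FN=3+4+3=10 → 20/36 = 0.5556
  yield: TP=10, FP=3+4+1=8, FN=2+0+0=2 → 20/30 = 0.6667
  speed: TP=4, FP=4+0+0=4, FN=1+4+3=8 → 8/20 = 0.4000
  noentry: TP=5, FP=3+0+3=6, FN=3+1+0=4 → 10/20 = 0.5000
Highest is class 'yield' with F1 score = 0.667.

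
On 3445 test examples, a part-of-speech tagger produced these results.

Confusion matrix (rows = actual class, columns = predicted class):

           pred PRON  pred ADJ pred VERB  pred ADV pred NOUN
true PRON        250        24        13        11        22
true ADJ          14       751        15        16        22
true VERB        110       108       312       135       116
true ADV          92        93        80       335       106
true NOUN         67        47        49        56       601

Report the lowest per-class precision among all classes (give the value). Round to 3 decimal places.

0.469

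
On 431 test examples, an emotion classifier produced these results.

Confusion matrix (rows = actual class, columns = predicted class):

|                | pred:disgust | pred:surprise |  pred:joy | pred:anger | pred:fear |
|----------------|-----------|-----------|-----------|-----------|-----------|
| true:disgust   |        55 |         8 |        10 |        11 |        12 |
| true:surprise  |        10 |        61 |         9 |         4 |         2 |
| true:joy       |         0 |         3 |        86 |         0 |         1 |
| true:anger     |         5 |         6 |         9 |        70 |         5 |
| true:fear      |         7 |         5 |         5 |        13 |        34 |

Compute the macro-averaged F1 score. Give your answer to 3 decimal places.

0.696

Per-class F1 score (2·TP/(2·TP+FP+FN)):
  disgust: TP=55, FP=10+0+5+7=22, FN=8+10+11+12=41 → 110/173 = 0.6358
  surprise: TP=61, FP=8+3+6+5=22, FN=10+9+4+2=25 → 122/169 = 0.7219
  joy: TP=86, FP=10+9+9+5=33, FN=0+3+0+1=4 → 172/209 = 0.8230
  anger: TP=70, FP=11+4+0+13=28, FN=5+6+9+5=25 → 140/193 = 0.7254
  fear: TP=34, FP=12+2+1+5=20, FN=7+5+5+13=30 → 68/118 = 0.5763
Macro-F1 score = mean = (0.6358 + 0.7219 + 0.8230 + 0.7254 + 0.5763) / 5 = 0.696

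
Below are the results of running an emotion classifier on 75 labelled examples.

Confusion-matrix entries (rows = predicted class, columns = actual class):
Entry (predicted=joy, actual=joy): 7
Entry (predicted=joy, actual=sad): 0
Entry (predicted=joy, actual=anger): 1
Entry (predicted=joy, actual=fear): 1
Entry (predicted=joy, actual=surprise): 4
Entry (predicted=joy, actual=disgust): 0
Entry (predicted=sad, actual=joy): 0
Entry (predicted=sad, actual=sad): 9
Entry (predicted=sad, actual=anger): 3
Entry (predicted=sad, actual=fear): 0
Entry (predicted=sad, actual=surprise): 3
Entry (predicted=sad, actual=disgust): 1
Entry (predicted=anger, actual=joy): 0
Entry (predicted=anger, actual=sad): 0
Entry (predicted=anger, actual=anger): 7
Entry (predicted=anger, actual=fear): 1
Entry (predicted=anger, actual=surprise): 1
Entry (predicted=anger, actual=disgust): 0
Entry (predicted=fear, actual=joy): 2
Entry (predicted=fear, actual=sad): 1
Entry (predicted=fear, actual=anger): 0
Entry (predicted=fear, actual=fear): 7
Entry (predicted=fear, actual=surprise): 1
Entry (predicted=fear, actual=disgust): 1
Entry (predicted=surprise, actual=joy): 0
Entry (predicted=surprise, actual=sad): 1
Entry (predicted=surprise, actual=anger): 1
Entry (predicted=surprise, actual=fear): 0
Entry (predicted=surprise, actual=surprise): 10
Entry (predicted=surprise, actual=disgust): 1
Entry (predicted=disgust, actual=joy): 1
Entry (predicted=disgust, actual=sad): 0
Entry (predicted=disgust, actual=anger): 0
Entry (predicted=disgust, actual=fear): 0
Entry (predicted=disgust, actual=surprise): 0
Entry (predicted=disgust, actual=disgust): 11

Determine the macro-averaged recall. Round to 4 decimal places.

0.6986

Per-class recall (TP/(TP+FN)):
  joy: TP=7, FN=0+0+2+0+1=3 → 7/10 = 0.70000
  sad: TP=9, FN=0+0+1+1+0=2 → 9/11 = 0.81818
  anger: TP=7, FN=1+3+0+1+0=5 → 7/12 = 0.58333
  fear: TP=7, FN=1+0+1+0+0=2 → 7/9 = 0.77778
  surprise: TP=10, FN=4+3+1+1+0=9 → 10/19 = 0.52632
  disgust: TP=11, FN=0+1+0+1+1=3 → 11/14 = 0.78571
Macro-recall = mean = (0.70000 + 0.81818 + 0.58333 + 0.77778 + 0.52632 + 0.78571) / 6 = 0.6986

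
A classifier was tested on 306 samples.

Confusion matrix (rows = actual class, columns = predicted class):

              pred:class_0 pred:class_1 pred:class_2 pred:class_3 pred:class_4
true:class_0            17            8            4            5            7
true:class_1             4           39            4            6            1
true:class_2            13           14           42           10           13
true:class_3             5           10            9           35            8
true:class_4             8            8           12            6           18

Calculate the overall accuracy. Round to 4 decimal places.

0.4935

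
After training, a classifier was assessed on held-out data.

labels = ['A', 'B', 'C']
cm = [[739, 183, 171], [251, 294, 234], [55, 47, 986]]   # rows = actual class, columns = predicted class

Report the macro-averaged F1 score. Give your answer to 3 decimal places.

Per-class F1 score (2·TP/(2·TP+FP+FN)):
  A: TP=739, FP=251+55=306, FN=183+171=354 → 1478/2138 = 0.6913
  B: TP=294, FP=183+47=230, FN=251+234=485 → 588/1303 = 0.4513
  C: TP=986, FP=171+234=405, FN=55+47=102 → 1972/2479 = 0.7955
Macro-F1 score = mean = (0.6913 + 0.4513 + 0.7955) / 3 = 0.646

0.646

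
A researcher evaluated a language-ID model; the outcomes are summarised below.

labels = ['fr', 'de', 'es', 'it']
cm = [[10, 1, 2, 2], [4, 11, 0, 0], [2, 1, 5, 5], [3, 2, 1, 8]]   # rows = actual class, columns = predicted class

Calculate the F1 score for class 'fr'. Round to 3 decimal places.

0.588

F1 score = 2·TP/(2·TP+FP+FN).
fr: TP=10, FP=4+2+3=9, FN=1+2+2=5 → 20/34 = 0.5882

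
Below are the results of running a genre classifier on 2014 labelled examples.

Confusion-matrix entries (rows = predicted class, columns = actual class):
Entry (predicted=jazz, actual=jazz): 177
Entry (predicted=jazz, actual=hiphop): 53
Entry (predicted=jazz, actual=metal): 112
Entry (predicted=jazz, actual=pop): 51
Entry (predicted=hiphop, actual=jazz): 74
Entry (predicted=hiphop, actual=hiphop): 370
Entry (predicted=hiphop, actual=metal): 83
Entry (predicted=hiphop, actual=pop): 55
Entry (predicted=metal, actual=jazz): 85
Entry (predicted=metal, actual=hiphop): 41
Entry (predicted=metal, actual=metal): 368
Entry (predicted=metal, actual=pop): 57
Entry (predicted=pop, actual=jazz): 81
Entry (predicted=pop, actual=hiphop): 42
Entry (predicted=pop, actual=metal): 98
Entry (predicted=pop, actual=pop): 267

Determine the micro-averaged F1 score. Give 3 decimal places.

Micro-averaging pools counts across classes: ΣTP=1182, ΣFP=832, ΣFN=832.
Micro-F1 score = 2·TP/(2·TP+FP+FN) on pooled counts = 0.587 (equals overall accuracy in single-label multiclass).

0.587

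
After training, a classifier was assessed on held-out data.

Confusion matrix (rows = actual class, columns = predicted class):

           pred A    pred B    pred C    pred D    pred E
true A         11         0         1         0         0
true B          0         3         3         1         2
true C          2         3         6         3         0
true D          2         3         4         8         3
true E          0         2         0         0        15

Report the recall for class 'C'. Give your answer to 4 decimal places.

0.4286

Treat 'C' as positive and all other classes as negative.
recall = TP/(TP+FN).
C: TP=6, FN=2+3+3+0=8 → 6/14 = 0.42857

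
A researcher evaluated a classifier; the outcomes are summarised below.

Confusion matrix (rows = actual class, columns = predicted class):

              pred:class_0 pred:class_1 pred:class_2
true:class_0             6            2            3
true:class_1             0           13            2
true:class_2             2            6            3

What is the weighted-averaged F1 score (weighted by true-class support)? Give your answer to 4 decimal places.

Per-class F1 score (2·TP/(2·TP+FP+FN)):
  class_0: TP=6, FP=0+2=2, FN=2+3=5 → 12/19 = 0.63158
  class_1: TP=13, FP=2+6=8, FN=0+2=2 → 26/36 = 0.72222
  class_2: TP=3, FP=3+2=5, FN=2+6=8 → 6/19 = 0.31579
Weighted-F1 score = Σ (supportᵢ/N)·F1 scoreᵢ with N=37: (11/37)·0.63158 + (15/37)·0.72222 + (11/37)·0.31579 = 0.5744

0.5744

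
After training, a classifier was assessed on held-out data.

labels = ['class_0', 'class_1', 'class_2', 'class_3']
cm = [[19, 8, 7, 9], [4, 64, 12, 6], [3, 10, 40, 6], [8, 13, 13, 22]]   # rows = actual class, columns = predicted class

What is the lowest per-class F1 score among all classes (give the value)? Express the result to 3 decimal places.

0.444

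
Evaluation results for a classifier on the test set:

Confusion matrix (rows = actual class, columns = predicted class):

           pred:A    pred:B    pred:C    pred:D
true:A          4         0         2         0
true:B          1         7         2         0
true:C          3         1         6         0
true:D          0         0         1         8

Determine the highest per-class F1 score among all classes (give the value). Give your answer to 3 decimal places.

0.941

Per-class F1 score (2·TP/(2·TP+FP+FN)):
  A: TP=4, FP=1+3+0=4, FN=0+2+0=2 → 8/14 = 0.5714
  B: TP=7, FP=0+1+0=1, FN=1+2+0=3 → 14/18 = 0.7778
  C: TP=6, FP=2+2+1=5, FN=3+1+0=4 → 12/21 = 0.5714
  D: TP=8, FP=0+0+0=0, FN=0+0+1=1 → 16/17 = 0.9412
Highest is class 'D' with F1 score = 0.941.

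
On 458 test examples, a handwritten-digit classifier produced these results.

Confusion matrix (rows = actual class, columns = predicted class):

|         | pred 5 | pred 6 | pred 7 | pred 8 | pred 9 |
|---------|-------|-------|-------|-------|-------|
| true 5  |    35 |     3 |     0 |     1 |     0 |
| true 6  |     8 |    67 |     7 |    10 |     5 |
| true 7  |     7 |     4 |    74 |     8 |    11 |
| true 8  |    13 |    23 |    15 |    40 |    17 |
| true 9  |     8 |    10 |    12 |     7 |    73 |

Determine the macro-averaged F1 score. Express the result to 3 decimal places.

0.625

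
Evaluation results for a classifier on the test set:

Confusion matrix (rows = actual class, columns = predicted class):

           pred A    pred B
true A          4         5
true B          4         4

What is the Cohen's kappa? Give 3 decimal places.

Observed agreement pₒ = trace/N = 8/17 = 0.4706
Expected agreement pₑ = Σ (rowᵢ·colᵢ)/N² = (9·8 + 8·9)/17² = 0.4983
κ = (pₒ − pₑ)/(1 − pₑ) = (0.4706 − 0.4983)/(1 − 0.4983) = -0.055

-0.055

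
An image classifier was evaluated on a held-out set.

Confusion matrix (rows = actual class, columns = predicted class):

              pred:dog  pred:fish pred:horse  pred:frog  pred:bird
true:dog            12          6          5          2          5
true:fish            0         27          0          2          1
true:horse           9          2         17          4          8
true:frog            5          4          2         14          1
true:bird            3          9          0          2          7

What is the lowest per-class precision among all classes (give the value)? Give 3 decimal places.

0.318

Per-class precision (TP/(TP+FP)):
  dog: TP=12, FP=0+9+5+3=17 → 12/29 = 0.4138
  fish: TP=27, FP=6+2+4+9=21 → 27/48 = 0.5625
  horse: TP=17, FP=5+0+2+0=7 → 17/24 = 0.7083
  frog: TP=14, FP=2+2+4+2=10 → 14/24 = 0.5833
  bird: TP=7, FP=5+1+8+1=15 → 7/22 = 0.3182
Lowest is class 'bird' with precision = 0.318.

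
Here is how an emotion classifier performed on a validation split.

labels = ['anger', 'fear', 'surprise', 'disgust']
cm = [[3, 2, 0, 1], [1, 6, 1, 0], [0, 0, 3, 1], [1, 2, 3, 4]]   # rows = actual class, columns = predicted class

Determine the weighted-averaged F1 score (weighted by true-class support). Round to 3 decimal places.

0.564

Per-class F1 score (2·TP/(2·TP+FP+FN)):
  anger: TP=3, FP=1+0+1=2, FN=2+0+1=3 → 6/11 = 0.5455
  fear: TP=6, FP=2+0+2=4, FN=1+1+0=2 → 12/18 = 0.6667
  surprise: TP=3, FP=0+1+3=4, FN=0+0+1=1 → 6/11 = 0.5455
  disgust: TP=4, FP=1+0+1=2, FN=1+2+3=6 → 8/16 = 0.5000
Weighted-F1 score = Σ (supportᵢ/N)·F1 scoreᵢ with N=28: (6/28)·0.5455 + (8/28)·0.6667 + (4/28)·0.5455 + (10/28)·0.5000 = 0.564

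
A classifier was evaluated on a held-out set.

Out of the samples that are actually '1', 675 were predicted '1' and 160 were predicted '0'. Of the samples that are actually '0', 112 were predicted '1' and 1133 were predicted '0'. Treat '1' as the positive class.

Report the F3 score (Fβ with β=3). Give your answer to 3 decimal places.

0.813

Fβ = (1+β²)·TP / ((1+β²)·TP + β²·FN + FP), with β²=9
= 10·675 / (10·675 + 9·160 + 112) = 0.813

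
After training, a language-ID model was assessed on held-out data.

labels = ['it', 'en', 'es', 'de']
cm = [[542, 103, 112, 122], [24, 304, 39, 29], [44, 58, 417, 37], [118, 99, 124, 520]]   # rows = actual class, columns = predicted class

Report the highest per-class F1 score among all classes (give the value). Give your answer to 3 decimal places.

Per-class F1 score (2·TP/(2·TP+FP+FN)):
  it: TP=542, FP=24+44+118=186, FN=103+112+122=337 → 1084/1607 = 0.6745
  en: TP=304, FP=103+58+99=260, FN=24+39+29=92 → 608/960 = 0.6333
  es: TP=417, FP=112+39+124=275, FN=44+58+37=139 → 834/1248 = 0.6683
  de: TP=520, FP=122+29+37=188, FN=118+99+124=341 → 1040/1569 = 0.6628
Highest is class 'it' with F1 score = 0.675.

0.675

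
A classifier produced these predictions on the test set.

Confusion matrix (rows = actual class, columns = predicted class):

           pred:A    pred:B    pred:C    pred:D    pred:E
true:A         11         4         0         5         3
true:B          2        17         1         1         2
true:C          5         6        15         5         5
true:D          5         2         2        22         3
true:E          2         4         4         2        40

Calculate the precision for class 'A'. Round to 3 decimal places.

0.440

Take TP from the diagonal, FP from the rest of the 'A' prediction marginal, FN from the rest of the 'A' actual marginal.
precision = TP/(TP+FP).
A: TP=11, FP=2+5+5+2=14 → 11/25 = 0.4400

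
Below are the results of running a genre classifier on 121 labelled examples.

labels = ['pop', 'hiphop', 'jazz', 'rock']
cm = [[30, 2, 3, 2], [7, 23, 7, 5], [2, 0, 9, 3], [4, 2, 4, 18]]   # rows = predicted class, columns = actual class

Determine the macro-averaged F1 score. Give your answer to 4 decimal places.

0.6365

Per-class F1 score (2·TP/(2·TP+FP+FN)):
  pop: TP=30, FP=2+3+2=7, FN=7+2+4=13 → 60/80 = 0.75000
  hiphop: TP=23, FP=7+7+5=19, FN=2+0+2=4 → 46/69 = 0.66667
  jazz: TP=9, FP=2+0+3=5, FN=3+7+4=14 → 18/37 = 0.48649
  rock: TP=18, FP=4+2+4=10, FN=2+5+3=10 → 36/56 = 0.64286
Macro-F1 score = mean = (0.75000 + 0.66667 + 0.48649 + 0.64286) / 4 = 0.6365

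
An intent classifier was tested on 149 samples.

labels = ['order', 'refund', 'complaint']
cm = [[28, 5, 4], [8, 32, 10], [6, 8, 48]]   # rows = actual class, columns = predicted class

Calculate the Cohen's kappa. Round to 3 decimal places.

Observed agreement pₒ = trace/N = 108/149 = 0.7248
Expected agreement pₑ = Σ (rowᵢ·colᵢ)/N² = (37·42 + 50·45 + 62·62)/149² = 0.3445
κ = (pₒ − pₑ)/(1 − pₑ) = (0.7248 − 0.3445)/(1 − 0.3445) = 0.580

0.580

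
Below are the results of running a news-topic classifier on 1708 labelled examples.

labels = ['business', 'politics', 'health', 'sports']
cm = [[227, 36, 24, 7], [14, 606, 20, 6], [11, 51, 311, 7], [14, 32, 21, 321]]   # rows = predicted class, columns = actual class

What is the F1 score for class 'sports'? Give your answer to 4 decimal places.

0.8807

One-vs-rest for 'sports': TP = diagonal; FP = other classes predicted 'sports'; FN = 'sports' predicted as other.
F1 score = 2·TP/(2·TP+FP+FN).
sports: TP=321, FP=14+32+21=67, FN=7+6+7=20 → 642/729 = 0.88066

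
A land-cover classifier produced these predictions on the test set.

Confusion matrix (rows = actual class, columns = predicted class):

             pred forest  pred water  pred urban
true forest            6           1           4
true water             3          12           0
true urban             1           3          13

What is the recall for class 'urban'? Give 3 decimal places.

0.765

recall = TP/(TP+FN).
urban: TP=13, FN=1+3=4 → 13/17 = 0.7647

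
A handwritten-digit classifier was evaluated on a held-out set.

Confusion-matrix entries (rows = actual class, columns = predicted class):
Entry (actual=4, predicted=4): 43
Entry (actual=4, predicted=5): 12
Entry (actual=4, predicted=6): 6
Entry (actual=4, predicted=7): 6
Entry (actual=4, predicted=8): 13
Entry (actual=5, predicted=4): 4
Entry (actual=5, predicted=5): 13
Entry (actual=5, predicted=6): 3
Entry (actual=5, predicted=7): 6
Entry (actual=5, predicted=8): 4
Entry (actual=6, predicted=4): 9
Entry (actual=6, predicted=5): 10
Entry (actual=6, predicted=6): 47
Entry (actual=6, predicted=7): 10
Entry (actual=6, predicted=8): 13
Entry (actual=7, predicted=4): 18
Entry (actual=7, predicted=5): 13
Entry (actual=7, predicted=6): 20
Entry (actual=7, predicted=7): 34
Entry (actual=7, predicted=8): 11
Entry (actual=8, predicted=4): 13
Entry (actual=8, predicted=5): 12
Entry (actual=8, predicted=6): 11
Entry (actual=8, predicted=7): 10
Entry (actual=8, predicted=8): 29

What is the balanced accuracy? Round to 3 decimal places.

0.448

Balanced accuracy = mean of per-class recall.
  4: recall = 43/80 = 0.5375
  5: recall = 13/30 = 0.4333
  6: recall = 47/89 = 0.5281
  7: recall = 34/96 = 0.3542
  8: recall = 29/75 = 0.3867
Mean = (0.5375 + 0.4333 + 0.5281 + 0.3542 + 0.3867) / 5 = 0.448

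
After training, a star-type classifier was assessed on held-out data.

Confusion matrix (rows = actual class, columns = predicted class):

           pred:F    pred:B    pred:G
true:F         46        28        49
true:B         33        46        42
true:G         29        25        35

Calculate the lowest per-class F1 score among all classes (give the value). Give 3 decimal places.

Per-class F1 score (2·TP/(2·TP+FP+FN)):
  F: TP=46, FP=33+29=62, FN=28+49=77 → 92/231 = 0.3983
  B: TP=46, FP=28+25=53, FN=33+42=75 → 92/220 = 0.4182
  G: TP=35, FP=49+42=91, FN=29+25=54 → 70/215 = 0.3256
Lowest is class 'G' with F1 score = 0.326.

0.326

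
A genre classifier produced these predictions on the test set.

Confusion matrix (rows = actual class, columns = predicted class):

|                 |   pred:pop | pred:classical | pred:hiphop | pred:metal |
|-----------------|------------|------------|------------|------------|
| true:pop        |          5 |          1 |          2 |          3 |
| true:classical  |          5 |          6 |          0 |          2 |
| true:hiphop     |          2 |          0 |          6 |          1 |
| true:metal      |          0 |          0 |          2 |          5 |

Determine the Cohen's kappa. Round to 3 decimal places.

Observed agreement pₒ = trace/N = 22/40 = 0.5500
Expected agreement pₑ = Σ (rowᵢ·colᵢ)/N² = (11·12 + 13·7 + 9·10 + 7·11)/40² = 0.2438
κ = (pₒ − pₑ)/(1 − pₑ) = (0.5500 − 0.2438)/(1 − 0.2438) = 0.405

0.405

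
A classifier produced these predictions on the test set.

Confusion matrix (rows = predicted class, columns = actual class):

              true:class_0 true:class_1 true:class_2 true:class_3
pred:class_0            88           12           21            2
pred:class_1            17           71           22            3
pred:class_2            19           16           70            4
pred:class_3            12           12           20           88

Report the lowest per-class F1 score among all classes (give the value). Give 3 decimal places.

Per-class F1 score (2·TP/(2·TP+FP+FN)):
  class_0: TP=88, FP=12+21+2=35, FN=17+19+12=48 → 176/259 = 0.6795
  class_1: TP=71, FP=17+22+3=42, FN=12+16+12=40 → 142/224 = 0.6339
  class_2: TP=70, FP=19+16+4=39, FN=21+22+20=63 → 140/242 = 0.5785
  class_3: TP=88, FP=12+12+20=44, FN=2+3+4=9 → 176/229 = 0.7686
Lowest is class 'class_2' with F1 score = 0.579.

0.579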